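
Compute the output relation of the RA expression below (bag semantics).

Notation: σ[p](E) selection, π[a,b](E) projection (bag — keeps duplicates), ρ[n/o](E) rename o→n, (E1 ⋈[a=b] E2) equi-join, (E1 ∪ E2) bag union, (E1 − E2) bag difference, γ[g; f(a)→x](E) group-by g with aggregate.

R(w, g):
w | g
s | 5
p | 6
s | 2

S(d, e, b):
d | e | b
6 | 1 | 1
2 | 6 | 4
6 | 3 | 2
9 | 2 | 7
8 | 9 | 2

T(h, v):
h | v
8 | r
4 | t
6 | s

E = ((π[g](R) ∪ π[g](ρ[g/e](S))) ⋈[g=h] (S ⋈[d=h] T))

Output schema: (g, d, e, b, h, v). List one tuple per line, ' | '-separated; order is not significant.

Per-node cardinality:
  R → 3
  π[g](R) → 3
  S → 5
  ρ[g/e](S) → 5
  π[g](ρ[g/e](S)) → 5
  (π[g](R) ∪ π[g](ρ[g/e](S))) → 8
  S → 5
  T → 3
  (S ⋈[d=h] T) → 3
  ((π[g](R) ∪ π[g](ρ[g/e](S))) ⋈[g=h] (S ⋈[d=h] T)) → 4

== RESULT ==
g | d | e | b | h | v
6 | 6 | 1 | 1 | 6 | s
6 | 6 | 1 | 1 | 6 | s
6 | 6 | 3 | 2 | 6 | s
6 | 6 | 3 | 2 | 6 | s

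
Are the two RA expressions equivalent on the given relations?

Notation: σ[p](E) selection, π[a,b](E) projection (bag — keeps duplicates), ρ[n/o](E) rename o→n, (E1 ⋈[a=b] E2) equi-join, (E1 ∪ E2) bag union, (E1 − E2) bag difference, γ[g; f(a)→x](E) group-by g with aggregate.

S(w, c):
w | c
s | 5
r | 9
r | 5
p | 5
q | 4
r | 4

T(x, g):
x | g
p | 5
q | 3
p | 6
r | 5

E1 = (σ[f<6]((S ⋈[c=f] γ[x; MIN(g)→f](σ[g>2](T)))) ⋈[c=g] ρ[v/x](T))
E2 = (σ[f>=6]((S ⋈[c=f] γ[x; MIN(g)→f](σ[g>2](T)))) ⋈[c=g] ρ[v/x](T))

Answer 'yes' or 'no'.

E1 stepwise |·|:
  S → 6
  T → 4
  σ[g>2](T) → 4
  γ[x; MIN(g)→f](σ[g>2](T)) → 3
  (S ⋈[c=f] γ[x; MIN(g)→f](σ[g>2](T))) → 6
  σ[f<6]((S ⋈[c=f] γ[x; MIN(g)→f](σ[g>2](T)))) → 6
  T → 4
  ρ[v/x](T) → 4
  (σ[f<6]((S ⋈[c=f] γ[x; MIN(g)→f](σ[g>2](T)))) ⋈[c=g] ρ[v/x](T)) → 12
E2 stepwise |·|:
  S → 6
  T → 4
  σ[g>2](T) → 4
  γ[x; MIN(g)→f](σ[g>2](T)) → 3
  (S ⋈[c=f] γ[x; MIN(g)→f](σ[g>2](T))) → 6
  σ[f>=6]((S ⋈[c=f] γ[x; MIN(g)→f](σ[g>2](T)))) → 0
  T → 4
  ρ[v/x](T) → 4
  (σ[f>=6]((S ⋈[c=f] γ[x; MIN(g)→f](σ[g>2](T)))) ⋈[c=g] ρ[v/x](T)) → 0

E1 result:
w | c | x | f | v | g
p | 5 | p | 5 | p | 5
p | 5 | p | 5 | r | 5
p | 5 | r | 5 | p | 5
p | 5 | r | 5 | r | 5
r | 5 | p | 5 | p | 5
r | 5 | p | 5 | r | 5
r | 5 | r | 5 | p | 5
r | 5 | r | 5 | r | 5
s | 5 | p | 5 | p | 5
s | 5 | p | 5 | r | 5
s | 5 | r | 5 | p | 5
s | 5 | r | 5 | r | 5
E2 result:
w | c | x | f | v | g
(0 rows)
Witness: ('r', 5, 'p', 5, 'r', 5) appears 1× in E1 but 0× in E2.

no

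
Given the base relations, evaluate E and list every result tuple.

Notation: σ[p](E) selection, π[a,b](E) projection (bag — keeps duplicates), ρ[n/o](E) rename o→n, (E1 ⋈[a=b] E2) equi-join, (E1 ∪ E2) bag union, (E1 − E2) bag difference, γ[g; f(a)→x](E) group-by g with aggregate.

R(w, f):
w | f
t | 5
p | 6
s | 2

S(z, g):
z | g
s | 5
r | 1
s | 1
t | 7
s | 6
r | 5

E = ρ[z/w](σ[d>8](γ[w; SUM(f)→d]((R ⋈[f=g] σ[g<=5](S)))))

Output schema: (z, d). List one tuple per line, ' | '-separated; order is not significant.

Per-node cardinality:
  R → 3
  S → 6
  σ[g<=5](S) → 4
  (R ⋈[f=g] σ[g<=5](S)) → 2
  γ[w; SUM(f)→d]((R ⋈[f=g] σ[g<=5](S))) → 1
  σ[d>8](γ[w; SUM(f)→d]((R ⋈[f=g] σ[g<=5](S)))) → 1
  ρ[z/w](σ[d>8](γ[w; SUM(f)→d]((R ⋈[f=g] σ[g<=5](S))))) → 1

== RESULT ==
z | d
t | 10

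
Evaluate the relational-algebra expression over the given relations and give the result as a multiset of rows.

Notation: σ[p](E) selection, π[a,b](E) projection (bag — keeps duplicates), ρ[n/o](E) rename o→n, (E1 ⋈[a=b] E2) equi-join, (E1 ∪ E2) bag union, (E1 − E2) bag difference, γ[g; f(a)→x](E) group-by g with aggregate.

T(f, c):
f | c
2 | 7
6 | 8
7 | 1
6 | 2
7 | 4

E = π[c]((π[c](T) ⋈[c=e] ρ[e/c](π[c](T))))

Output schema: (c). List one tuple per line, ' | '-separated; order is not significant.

Per-node cardinality:
  T → 5
  π[c](T) → 5
  T → 5
  π[c](T) → 5
  ρ[e/c](π[c](T)) → 5
  (π[c](T) ⋈[c=e] ρ[e/c](π[c](T))) → 5
  π[c]((π[c](T) ⋈[c=e] ρ[e/c](π[c](T)))) → 5

== RESULT ==
c
1
2
4
7
8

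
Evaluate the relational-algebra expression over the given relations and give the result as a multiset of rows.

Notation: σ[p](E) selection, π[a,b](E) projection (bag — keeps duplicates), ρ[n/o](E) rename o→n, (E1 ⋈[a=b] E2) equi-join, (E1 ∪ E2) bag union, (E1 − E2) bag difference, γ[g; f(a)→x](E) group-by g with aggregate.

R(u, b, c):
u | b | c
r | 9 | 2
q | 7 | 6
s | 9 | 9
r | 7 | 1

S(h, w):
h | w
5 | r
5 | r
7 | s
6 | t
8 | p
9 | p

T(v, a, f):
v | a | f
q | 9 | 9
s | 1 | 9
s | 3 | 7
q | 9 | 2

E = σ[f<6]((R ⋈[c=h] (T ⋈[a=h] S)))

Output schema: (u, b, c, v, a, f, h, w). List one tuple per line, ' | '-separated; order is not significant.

Row counts bottom-up:
  R → 4
  T → 4
  S → 6
  (T ⋈[a=h] S) → 2
  (R ⋈[c=h] (T ⋈[a=h] S)) → 2
  σ[f<6]((R ⋈[c=h] (T ⋈[a=h] S))) → 1

== RESULT ==
u | b | c | v | a | f | h | w
s | 9 | 9 | q | 9 | 2 | 9 | p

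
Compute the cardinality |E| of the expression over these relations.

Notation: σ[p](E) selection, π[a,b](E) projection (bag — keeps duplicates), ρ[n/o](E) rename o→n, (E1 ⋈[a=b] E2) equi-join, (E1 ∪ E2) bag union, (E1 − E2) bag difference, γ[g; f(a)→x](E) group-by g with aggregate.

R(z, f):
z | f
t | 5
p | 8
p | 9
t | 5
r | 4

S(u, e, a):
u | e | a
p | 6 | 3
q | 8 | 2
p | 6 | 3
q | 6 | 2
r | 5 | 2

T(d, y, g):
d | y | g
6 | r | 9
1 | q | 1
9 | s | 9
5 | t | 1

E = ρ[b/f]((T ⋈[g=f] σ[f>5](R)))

Per-node cardinality:
  T → 4
  R → 5
  σ[f>5](R) → 2
  (T ⋈[g=f] σ[f>5](R)) → 2
  ρ[b/f]((T ⋈[g=f] σ[f>5](R))) → 2

|E| = 2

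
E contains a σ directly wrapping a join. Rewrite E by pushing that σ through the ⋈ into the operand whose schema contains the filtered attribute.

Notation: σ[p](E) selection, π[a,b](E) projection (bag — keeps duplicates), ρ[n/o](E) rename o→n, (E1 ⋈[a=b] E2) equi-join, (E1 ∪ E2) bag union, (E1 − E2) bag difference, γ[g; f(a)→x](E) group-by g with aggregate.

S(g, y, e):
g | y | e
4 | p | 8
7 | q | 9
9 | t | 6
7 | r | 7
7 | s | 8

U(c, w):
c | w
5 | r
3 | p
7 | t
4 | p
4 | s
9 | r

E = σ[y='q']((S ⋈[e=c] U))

σ filters on y, owned by the left side.
E' = (σ[y='q'](S) ⋈[e=c] U)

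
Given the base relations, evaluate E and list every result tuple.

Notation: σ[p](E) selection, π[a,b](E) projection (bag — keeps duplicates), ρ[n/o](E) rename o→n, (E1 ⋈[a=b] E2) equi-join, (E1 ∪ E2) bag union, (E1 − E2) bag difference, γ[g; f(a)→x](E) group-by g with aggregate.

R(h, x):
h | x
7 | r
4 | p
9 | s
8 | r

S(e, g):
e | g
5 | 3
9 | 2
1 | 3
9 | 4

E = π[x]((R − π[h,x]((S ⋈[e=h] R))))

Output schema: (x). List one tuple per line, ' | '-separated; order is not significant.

Row counts bottom-up:
  R → 4
  S → 4
  R → 4
  (S ⋈[e=h] R) → 2
  π[h,x]((S ⋈[e=h] R)) → 2
  (R − π[h,x]((S ⋈[e=h] R))) → 3
  π[x]((R − π[h,x]((S ⋈[e=h] R)))) → 3

== RESULT ==
x
p
r
r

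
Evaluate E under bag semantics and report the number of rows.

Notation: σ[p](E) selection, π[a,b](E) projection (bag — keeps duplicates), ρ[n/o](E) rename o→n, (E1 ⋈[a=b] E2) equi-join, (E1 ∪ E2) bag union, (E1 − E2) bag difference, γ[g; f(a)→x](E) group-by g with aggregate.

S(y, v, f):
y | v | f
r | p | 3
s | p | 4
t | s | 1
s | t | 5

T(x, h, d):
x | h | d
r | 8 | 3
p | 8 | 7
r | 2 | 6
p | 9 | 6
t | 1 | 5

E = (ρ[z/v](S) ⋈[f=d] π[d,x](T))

Row counts bottom-up:
  S → 4
  ρ[z/v](S) → 4
  T → 5
  π[d,x](T) → 5
  (ρ[z/v](S) ⋈[f=d] π[d,x](T)) → 2

|E| = 2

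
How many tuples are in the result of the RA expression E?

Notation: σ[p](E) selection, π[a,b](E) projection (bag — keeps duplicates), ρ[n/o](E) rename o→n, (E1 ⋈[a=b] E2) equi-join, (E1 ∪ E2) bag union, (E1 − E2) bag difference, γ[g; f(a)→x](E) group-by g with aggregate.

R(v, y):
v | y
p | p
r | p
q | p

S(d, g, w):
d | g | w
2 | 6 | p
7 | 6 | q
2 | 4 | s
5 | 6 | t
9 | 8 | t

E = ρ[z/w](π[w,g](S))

Subexpression sizes:
  S → 5
  π[w,g](S) → 5
  ρ[z/w](π[w,g](S)) → 5

|E| = 5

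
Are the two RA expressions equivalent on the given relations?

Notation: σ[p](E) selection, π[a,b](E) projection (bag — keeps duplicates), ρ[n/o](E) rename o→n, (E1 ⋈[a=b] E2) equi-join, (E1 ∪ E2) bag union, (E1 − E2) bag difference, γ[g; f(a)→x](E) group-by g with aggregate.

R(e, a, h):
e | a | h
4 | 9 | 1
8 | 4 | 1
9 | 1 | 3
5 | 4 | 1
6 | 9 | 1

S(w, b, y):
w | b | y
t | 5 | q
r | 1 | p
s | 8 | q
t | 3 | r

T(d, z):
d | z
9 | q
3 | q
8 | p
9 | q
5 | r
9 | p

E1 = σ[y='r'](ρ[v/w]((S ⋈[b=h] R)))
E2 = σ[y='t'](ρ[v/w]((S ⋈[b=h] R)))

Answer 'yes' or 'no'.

E1 per-node cardinality:
  S → 4
  R → 5
  (S ⋈[b=h] R) → 5
  ρ[v/w]((S ⋈[b=h] R)) → 5
  σ[y='r'](ρ[v/w]((S ⋈[b=h] R))) → 1
E2 per-node cardinality:
  S → 4
  R → 5
  (S ⋈[b=h] R) → 5
  ρ[v/w]((S ⋈[b=h] R)) → 5
  σ[y='t'](ρ[v/w]((S ⋈[b=h] R))) → 0

E1 result:
v | b | y | e | a | h
t | 3 | r | 9 | 1 | 3
E2 result:
v | b | y | e | a | h
(0 rows)
Witness: ('t', 3, 'r', 9, 1, 3) appears 1× in E1 but 0× in E2.

no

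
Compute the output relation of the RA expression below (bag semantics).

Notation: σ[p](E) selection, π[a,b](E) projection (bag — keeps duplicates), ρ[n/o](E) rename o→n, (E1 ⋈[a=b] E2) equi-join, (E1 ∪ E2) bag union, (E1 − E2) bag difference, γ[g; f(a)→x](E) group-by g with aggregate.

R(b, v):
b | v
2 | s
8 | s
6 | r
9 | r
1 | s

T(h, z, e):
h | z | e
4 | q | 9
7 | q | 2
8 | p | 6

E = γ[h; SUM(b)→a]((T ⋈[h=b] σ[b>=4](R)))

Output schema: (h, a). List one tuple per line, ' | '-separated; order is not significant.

Subexpression sizes:
  T → 3
  R → 5
  σ[b>=4](R) → 3
  (T ⋈[h=b] σ[b>=4](R)) → 1
  γ[h; SUM(b)→a]((T ⋈[h=b] σ[b>=4](R))) → 1

== RESULT ==
h | a
8 | 8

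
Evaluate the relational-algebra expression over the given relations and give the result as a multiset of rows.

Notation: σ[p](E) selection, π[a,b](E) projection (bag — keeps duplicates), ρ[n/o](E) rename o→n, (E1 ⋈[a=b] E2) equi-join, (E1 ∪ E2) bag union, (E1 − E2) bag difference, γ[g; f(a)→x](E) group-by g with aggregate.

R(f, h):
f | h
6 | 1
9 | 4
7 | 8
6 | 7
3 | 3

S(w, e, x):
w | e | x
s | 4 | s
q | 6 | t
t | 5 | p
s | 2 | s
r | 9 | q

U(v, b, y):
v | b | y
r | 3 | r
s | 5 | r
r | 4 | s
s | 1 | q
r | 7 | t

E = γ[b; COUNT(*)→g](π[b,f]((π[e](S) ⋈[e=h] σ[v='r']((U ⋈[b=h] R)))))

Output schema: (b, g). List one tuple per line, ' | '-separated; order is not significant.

Row counts bottom-up:
  S → 5
  π[e](S) → 5
  U → 5
  R → 5
  (U ⋈[b=h] R) → 4
  σ[v='r']((U ⋈[b=h] R)) → 3
  (π[e](S) ⋈[e=h] σ[v='r']((U ⋈[b=h] R))) → 1
  π[b,f]((π[e](S) ⋈[e=h] σ[v='r']((U ⋈[b=h] R)))) → 1
  γ[b; COUNT(*)→g](π[b,f]((π[e](S) ⋈[e=h] σ[v='r']((U ⋈[b=h] R))))) → 1

== RESULT ==
b | g
4 | 1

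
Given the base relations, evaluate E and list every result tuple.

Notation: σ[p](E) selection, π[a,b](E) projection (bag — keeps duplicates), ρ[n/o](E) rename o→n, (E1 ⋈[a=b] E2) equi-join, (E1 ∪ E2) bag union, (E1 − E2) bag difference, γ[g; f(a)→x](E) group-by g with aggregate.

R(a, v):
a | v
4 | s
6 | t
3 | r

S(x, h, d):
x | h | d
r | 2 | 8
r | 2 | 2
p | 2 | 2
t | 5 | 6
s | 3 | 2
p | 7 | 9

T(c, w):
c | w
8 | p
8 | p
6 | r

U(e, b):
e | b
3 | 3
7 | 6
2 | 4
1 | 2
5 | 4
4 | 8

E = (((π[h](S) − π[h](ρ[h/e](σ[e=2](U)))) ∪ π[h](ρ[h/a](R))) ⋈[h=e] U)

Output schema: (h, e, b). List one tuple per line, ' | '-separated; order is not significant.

Per-node cardinality:
  S → 6
  π[h](S) → 6
  U → 6
  σ[e=2](U) → 1
  ρ[h/e](σ[e=2](U)) → 1
  π[h](ρ[h/e](σ[e=2](U))) → 1
  (π[h](S) − π[h](ρ[h/e](σ[e=2](U)))) → 5
  R → 3
  ρ[h/a](R) → 3
  π[h](ρ[h/a](R)) → 3
  ((π[h](S) − π[h](ρ[h/e](σ[e=2](U)))) ∪ π[h](ρ[h/a](R))) → 8
  U → 6
  (((π[h](S) − π[h](ρ[h/e](σ[e=2](U)))) ∪ π[h](ρ[h/a](R))) ⋈[h=e] U) → 7

== RESULT ==
h | e | b
2 | 2 | 4
2 | 2 | 4
3 | 3 | 3
3 | 3 | 3
4 | 4 | 8
5 | 5 | 4
7 | 7 | 6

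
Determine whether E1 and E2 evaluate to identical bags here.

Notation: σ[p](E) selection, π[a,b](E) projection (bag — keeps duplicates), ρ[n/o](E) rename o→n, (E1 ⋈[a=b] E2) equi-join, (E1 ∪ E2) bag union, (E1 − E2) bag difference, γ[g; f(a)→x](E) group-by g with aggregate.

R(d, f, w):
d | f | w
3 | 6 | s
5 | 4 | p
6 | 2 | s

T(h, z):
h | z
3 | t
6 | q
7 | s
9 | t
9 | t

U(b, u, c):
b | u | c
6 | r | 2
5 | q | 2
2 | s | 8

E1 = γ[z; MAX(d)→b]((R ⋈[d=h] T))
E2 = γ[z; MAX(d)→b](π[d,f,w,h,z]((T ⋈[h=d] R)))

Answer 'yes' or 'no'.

E1 stepwise |·|:
  R → 3
  T → 5
  (R ⋈[d=h] T) → 2
  γ[z; MAX(d)→b]((R ⋈[d=h] T)) → 2
E2 stepwise |·|:
  T → 5
  R → 3
  (T ⋈[h=d] R) → 2
  π[d,f,w,h,z]((T ⋈[h=d] R)) → 2
  γ[z; MAX(d)→b](π[d,f,w,h,z]((T ⋈[h=d] R))) → 2

E1 and E2 produce the same multiset:
z | b
q | 6
t | 3

yes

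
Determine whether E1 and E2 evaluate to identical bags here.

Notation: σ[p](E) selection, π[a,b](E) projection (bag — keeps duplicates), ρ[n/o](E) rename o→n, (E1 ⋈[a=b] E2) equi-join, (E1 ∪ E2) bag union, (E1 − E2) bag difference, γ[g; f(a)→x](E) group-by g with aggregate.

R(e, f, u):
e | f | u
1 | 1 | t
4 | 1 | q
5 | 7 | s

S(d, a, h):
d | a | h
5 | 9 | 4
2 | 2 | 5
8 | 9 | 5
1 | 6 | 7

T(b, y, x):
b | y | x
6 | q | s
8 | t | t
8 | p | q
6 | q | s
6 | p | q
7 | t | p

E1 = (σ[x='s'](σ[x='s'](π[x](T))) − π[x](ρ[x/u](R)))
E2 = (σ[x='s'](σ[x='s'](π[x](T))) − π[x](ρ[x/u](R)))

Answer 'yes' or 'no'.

E1 subexpression sizes:
  T → 6
  π[x](T) → 6
  σ[x='s'](π[x](T)) → 2
  σ[x='s'](σ[x='s'](π[x](T))) → 2
  R → 3
  ρ[x/u](R) → 3
  π[x](ρ[x/u](R)) → 3
  (σ[x='s'](σ[x='s'](π[x](T))) − π[x](ρ[x/u](R))) → 1
E2 subexpression sizes:
  T → 6
  π[x](T) → 6
  σ[x='s'](π[x](T)) → 2
  σ[x='s'](σ[x='s'](π[x](T))) → 2
  R → 3
  ρ[x/u](R) → 3
  π[x](ρ[x/u](R)) → 3
  (σ[x='s'](σ[x='s'](π[x](T))) − π[x](ρ[x/u](R))) → 1

E1 and E2 produce the same multiset:
x
s

yes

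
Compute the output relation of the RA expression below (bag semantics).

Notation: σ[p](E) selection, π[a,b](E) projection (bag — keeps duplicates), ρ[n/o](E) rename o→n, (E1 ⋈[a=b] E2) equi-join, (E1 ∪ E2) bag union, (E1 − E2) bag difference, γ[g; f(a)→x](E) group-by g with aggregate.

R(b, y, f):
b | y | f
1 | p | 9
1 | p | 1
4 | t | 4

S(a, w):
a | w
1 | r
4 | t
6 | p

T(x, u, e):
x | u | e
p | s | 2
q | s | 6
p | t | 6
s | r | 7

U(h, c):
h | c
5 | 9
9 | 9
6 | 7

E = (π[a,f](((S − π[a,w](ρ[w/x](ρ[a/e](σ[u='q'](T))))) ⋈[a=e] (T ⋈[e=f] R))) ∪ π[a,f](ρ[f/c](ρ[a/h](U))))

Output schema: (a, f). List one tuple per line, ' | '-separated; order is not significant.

Subexpression sizes:
  S → 3
  T → 4
  σ[u='q'](T) → 0
  ρ[a/e](σ[u='q'](T)) → 0
  ρ[w/x](ρ[a/e](σ[u='q'](T))) → 0
  π[a,w](ρ[w/x](ρ[a/e](σ[u='q'](T)))) → 0
  (S − π[a,w](ρ[w/x](ρ[a/e](σ[u='q'](T))))) → 3
  T → 4
  R → 3
  (T ⋈[e=f] R) → 0
  ((S − π[a,w](ρ[w/x](ρ[a/e](σ[u='q'](T))))) ⋈[a=e] (T ⋈[e=f] R)) → 0
  π[a,f](((S − π[a,w](ρ[w/x](ρ[a/e](σ[u='q'](T))))) ⋈[a=e] (T ⋈[e=f] R))) → 0
  U → 3
  ρ[a/h](U) → 3
  ρ[f/c](ρ[a/h](U)) → 3
  π[a,f](ρ[f/c](ρ[a/h](U))) → 3
  (π[a,f](((S − π[a,w](ρ[w/x](ρ[a/e](σ[u='q'](T))))) ⋈[a=e] (T ⋈[e=f] R))) ∪ π[a,f](ρ[f/c](ρ[a/h](U)))) → 3

== RESULT ==
a | f
5 | 9
6 | 7
9 | 9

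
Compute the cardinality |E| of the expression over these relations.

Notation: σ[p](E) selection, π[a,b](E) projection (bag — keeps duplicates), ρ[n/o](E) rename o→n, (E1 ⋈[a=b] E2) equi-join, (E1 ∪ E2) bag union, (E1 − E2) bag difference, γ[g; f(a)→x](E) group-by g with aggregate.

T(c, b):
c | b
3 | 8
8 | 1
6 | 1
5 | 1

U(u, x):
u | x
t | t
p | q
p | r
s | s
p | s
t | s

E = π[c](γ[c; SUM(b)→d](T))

Subexpression sizes:
  T → 4
  γ[c; SUM(b)→d](T) → 4
  π[c](γ[c; SUM(b)→d](T)) → 4

|E| = 4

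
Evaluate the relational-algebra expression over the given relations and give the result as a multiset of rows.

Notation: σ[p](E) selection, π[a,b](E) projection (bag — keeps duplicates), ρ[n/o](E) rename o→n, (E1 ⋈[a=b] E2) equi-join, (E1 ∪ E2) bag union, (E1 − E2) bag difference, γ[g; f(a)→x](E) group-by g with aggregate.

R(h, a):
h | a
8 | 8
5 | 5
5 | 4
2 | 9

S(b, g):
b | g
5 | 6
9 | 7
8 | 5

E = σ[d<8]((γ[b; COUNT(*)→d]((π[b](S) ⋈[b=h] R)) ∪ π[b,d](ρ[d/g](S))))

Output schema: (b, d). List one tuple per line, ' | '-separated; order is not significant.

Row counts bottom-up:
  S → 3
  π[b](S) → 3
  R → 4
  (π[b](S) ⋈[b=h] R) → 3
  γ[b; COUNT(*)→d]((π[b](S) ⋈[b=h] R)) → 2
  S → 3
  ρ[d/g](S) → 3
  π[b,d](ρ[d/g](S)) → 3
  (γ[b; COUNT(*)→d]((π[b](S) ⋈[b=h] R)) ∪ π[b,d](ρ[d/g](S))) → 5
  σ[d<8]((γ[b; COUNT(*)→d]((π[b](S) ⋈[b=h] R)) ∪ π[b,d](ρ[d/g](S)))) → 5

== RESULT ==
b | d
5 | 2
5 | 6
8 | 1
8 | 5
9 | 7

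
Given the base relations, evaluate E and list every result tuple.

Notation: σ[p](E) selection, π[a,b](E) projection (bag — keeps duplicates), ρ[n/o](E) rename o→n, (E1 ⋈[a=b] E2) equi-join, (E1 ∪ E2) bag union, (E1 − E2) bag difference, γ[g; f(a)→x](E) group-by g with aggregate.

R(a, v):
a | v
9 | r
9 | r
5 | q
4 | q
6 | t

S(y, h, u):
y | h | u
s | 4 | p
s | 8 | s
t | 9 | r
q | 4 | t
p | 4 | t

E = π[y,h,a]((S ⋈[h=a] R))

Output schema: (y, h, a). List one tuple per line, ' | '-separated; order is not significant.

Per-node cardinality:
  S → 5
  R → 5
  (S ⋈[h=a] R) → 5
  π[y,h,a]((S ⋈[h=a] R)) → 5

== RESULT ==
y | h | a
p | 4 | 4
q | 4 | 4
s | 4 | 4
t | 9 | 9
t | 9 | 9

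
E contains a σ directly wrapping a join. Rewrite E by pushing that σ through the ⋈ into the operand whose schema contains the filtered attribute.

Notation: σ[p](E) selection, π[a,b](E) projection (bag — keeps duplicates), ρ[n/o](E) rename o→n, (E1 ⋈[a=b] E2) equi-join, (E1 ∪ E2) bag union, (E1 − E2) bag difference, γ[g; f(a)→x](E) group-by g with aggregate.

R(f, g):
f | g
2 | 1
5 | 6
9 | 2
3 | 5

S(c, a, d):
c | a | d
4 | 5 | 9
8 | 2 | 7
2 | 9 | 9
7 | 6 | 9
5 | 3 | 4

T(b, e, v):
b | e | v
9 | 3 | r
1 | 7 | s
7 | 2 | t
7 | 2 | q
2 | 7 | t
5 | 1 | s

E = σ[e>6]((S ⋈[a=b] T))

σ filters on e, owned by the right side.
E' = (S ⋈[a=b] σ[e>6](T))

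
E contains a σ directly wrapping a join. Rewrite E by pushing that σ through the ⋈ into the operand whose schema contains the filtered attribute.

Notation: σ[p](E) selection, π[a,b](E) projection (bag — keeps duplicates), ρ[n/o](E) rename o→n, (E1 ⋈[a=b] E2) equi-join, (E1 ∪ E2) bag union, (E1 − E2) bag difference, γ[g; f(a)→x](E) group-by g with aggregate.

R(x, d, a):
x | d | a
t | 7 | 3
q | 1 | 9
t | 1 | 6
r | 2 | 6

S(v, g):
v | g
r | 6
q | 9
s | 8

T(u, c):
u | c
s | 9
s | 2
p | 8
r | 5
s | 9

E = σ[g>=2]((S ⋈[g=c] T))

σ filters on g, owned by the left side.
E' = (σ[g>=2](S) ⋈[g=c] T)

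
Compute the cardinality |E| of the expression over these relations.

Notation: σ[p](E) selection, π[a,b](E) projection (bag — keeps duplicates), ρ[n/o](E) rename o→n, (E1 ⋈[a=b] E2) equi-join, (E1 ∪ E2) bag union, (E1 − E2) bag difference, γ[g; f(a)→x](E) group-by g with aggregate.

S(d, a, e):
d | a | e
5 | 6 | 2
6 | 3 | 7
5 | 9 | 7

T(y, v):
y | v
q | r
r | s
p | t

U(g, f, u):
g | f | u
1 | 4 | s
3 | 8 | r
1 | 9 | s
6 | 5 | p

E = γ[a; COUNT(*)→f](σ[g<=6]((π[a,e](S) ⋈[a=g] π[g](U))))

Stepwise |·|:
  S → 3
  π[a,e](S) → 3
  U → 4
  π[g](U) → 4
  (π[a,e](S) ⋈[a=g] π[g](U)) → 2
  σ[g<=6]((π[a,e](S) ⋈[a=g] π[g](U))) → 2
  γ[a; COUNT(*)→f](σ[g<=6]((π[a,e](S) ⋈[a=g] π[g](U)))) → 2

|E| = 2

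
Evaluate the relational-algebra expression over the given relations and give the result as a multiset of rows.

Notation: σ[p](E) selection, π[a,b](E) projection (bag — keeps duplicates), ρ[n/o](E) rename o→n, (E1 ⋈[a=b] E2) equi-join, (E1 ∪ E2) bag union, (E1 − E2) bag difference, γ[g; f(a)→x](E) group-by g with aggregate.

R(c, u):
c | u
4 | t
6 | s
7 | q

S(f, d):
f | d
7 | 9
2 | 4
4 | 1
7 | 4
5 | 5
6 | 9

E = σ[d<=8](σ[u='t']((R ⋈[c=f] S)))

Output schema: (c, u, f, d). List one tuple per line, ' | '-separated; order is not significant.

Stepwise |·|:
  R → 3
  S → 6
  (R ⋈[c=f] S) → 4
  σ[u='t']((R ⋈[c=f] S)) → 1
  σ[d<=8](σ[u='t']((R ⋈[c=f] S))) → 1

== RESULT ==
c | u | f | d
4 | t | 4 | 1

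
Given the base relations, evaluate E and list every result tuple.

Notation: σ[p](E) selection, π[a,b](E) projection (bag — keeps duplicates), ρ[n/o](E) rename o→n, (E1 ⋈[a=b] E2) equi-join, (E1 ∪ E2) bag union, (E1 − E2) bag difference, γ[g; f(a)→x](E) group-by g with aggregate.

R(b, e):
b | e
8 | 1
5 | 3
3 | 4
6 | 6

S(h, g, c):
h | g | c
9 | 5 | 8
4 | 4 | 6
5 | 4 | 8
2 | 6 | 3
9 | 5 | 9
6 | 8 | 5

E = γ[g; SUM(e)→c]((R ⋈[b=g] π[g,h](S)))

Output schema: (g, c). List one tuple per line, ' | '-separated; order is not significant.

Per-node cardinality:
  R → 4
  S → 6
  π[g,h](S) → 6
  (R ⋈[b=g] π[g,h](S)) → 4
  γ[g; SUM(e)→c]((R ⋈[b=g] π[g,h](S))) → 3

== RESULT ==
g | c
5 | 6
6 | 6
8 | 1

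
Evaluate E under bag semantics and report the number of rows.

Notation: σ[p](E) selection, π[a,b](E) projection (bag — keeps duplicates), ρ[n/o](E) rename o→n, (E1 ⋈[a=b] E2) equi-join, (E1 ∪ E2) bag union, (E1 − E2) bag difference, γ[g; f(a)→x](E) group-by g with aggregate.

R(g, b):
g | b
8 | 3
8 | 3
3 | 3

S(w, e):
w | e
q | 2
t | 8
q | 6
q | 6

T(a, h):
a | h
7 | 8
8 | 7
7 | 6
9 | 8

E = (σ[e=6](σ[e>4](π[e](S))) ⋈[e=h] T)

Row counts bottom-up:
  S → 4
  π[e](S) → 4
  σ[e>4](π[e](S)) → 3
  σ[e=6](σ[e>4](π[e](S))) → 2
  T → 4
  (σ[e=6](σ[e>4](π[e](S))) ⋈[e=h] T) → 2

|E| = 2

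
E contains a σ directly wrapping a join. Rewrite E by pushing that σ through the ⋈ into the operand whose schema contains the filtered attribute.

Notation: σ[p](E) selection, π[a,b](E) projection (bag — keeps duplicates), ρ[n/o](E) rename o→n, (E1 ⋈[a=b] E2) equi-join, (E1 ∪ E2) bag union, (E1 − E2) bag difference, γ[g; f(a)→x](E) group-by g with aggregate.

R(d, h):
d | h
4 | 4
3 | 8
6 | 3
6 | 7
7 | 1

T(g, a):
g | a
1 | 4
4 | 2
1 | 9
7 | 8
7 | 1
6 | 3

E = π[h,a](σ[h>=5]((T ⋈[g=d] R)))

σ filters on h, owned by the right side.
E' = π[h,a]((T ⋈[g=d] σ[h>=5](R)))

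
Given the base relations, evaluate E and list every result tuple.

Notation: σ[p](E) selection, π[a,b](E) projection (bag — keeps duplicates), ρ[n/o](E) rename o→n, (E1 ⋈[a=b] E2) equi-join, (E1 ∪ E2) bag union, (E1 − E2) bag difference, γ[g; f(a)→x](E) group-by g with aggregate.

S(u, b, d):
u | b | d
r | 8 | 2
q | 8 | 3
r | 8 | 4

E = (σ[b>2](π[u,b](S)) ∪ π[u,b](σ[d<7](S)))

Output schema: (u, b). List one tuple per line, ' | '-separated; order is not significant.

Per-node cardinality:
  S → 3
  π[u,b](S) → 3
  σ[b>2](π[u,b](S)) → 3
  S → 3
  σ[d<7](S) → 3
  π[u,b](σ[d<7](S)) → 3
  (σ[b>2](π[u,b](S)) ∪ π[u,b](σ[d<7](S))) → 6

== RESULT ==
u | b
q | 8
q | 8
r | 8
r | 8
r | 8
r | 8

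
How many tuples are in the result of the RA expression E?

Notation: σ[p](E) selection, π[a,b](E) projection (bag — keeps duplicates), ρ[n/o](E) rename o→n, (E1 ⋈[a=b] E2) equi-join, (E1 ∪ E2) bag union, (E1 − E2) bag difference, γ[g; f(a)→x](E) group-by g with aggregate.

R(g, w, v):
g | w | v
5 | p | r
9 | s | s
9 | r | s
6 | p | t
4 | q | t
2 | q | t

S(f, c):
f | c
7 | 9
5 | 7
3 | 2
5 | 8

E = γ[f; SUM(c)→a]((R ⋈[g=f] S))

Subexpression sizes:
  R → 6
  S → 4
  (R ⋈[g=f] S) → 2
  γ[f; SUM(c)→a]((R ⋈[g=f] S)) → 1

|E| = 1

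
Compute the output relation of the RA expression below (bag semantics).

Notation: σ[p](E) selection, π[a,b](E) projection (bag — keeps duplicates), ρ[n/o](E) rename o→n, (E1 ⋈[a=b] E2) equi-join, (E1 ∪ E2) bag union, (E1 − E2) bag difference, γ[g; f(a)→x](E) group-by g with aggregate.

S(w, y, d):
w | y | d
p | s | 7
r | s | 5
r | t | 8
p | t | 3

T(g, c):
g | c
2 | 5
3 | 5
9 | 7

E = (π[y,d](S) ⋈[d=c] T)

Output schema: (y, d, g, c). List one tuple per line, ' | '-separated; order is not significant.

Per-node cardinality:
  S → 4
  π[y,d](S) → 4
  T → 3
  (π[y,d](S) ⋈[d=c] T) → 3

== RESULT ==
y | d | g | c
s | 5 | 2 | 5
s | 5 | 3 | 5
s | 7 | 9 | 7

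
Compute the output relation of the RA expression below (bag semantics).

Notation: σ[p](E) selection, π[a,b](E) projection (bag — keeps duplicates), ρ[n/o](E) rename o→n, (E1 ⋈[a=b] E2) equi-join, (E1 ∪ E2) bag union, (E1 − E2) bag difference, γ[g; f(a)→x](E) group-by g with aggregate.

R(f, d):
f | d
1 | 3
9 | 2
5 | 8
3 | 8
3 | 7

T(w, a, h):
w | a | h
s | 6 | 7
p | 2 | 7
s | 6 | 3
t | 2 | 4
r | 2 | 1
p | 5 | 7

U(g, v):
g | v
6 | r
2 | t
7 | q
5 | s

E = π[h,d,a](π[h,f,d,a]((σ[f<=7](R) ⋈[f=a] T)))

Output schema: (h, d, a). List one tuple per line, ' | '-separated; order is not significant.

Per-node cardinality:
  R → 5
  σ[f<=7](R) → 4
  T → 6
  (σ[f<=7](R) ⋈[f=a] T) → 1
  π[h,f,d,a]((σ[f<=7](R) ⋈[f=a] T)) → 1
  π[h,d,a](π[h,f,d,a]((σ[f<=7](R) ⋈[f=a] T))) → 1

== RESULT ==
h | d | a
7 | 8 | 5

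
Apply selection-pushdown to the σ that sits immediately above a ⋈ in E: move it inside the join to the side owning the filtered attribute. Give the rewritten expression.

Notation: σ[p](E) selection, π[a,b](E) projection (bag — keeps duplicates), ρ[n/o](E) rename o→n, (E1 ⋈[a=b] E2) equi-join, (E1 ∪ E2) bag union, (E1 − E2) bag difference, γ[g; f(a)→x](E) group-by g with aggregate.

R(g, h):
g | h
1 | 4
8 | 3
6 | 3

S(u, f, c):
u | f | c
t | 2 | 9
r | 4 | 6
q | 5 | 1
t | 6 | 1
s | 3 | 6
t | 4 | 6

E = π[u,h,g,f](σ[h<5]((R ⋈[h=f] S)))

σ filters on h, owned by the left side.
E' = π[u,h,g,f]((σ[h<5](R) ⋈[h=f] S))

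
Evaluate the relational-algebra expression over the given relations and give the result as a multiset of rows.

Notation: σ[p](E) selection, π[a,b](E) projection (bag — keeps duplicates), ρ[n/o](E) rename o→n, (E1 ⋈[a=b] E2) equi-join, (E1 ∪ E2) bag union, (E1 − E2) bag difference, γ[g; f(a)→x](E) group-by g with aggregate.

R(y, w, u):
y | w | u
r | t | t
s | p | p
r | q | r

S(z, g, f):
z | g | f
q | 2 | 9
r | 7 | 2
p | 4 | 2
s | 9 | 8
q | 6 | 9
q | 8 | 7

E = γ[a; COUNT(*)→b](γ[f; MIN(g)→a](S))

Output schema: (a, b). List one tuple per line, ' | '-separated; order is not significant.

Subexpression sizes:
  S → 6
  γ[f; MIN(g)→a](S) → 4
  γ[a; COUNT(*)→b](γ[f; MIN(g)→a](S)) → 4

== RESULT ==
a | b
2 | 1
4 | 1
8 | 1
9 | 1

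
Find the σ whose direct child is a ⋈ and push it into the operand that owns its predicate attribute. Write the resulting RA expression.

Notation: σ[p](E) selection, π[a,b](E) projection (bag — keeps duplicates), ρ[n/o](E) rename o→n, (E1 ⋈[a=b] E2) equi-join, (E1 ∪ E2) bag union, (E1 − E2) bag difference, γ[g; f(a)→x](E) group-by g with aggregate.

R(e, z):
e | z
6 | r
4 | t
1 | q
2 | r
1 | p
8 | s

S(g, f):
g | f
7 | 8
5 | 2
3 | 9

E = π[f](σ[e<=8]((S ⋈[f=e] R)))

σ filters on e, owned by the right side.
E' = π[f]((S ⋈[f=e] σ[e<=8](R)))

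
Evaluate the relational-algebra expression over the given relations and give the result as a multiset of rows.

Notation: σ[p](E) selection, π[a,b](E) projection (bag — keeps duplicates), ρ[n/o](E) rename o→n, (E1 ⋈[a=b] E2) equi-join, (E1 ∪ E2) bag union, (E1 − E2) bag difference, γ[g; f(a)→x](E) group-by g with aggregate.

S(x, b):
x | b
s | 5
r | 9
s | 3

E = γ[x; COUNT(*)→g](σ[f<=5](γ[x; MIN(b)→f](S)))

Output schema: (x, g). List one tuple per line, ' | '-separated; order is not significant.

Stepwise |·|:
  S → 3
  γ[x; MIN(b)→f](S) → 2
  σ[f<=5](γ[x; MIN(b)→f](S)) → 1
  γ[x; COUNT(*)→g](σ[f<=5](γ[x; MIN(b)→f](S))) → 1

== RESULT ==
x | g
s | 1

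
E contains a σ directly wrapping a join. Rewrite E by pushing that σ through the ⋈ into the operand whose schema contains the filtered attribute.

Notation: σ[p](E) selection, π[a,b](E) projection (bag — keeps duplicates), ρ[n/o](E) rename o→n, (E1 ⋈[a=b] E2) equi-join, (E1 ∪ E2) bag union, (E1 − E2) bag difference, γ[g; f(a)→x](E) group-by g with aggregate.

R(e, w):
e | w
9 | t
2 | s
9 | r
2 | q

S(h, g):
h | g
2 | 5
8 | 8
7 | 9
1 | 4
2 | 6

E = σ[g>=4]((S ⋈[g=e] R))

σ filters on g, owned by the left side.
E' = (σ[g>=4](S) ⋈[g=e] R)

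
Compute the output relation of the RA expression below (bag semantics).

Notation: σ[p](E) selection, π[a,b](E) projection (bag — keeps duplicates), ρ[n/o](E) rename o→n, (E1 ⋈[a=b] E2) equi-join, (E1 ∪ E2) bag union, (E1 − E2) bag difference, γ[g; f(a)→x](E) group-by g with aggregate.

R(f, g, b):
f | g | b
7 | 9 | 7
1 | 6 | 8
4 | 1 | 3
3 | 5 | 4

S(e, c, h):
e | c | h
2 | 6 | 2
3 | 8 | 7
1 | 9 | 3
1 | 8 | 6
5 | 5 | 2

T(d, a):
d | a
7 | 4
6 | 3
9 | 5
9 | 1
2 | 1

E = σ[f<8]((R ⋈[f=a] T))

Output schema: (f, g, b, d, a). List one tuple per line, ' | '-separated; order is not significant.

Per-node cardinality:
  R → 4
  T → 5
  (R ⋈[f=a] T) → 4
  σ[f<8]((R ⋈[f=a] T)) → 4

== RESULT ==
f | g | b | d | a
1 | 6 | 8 | 2 | 1
1 | 6 | 8 | 9 | 1
3 | 5 | 4 | 6 | 3
4 | 1 | 3 | 7 | 4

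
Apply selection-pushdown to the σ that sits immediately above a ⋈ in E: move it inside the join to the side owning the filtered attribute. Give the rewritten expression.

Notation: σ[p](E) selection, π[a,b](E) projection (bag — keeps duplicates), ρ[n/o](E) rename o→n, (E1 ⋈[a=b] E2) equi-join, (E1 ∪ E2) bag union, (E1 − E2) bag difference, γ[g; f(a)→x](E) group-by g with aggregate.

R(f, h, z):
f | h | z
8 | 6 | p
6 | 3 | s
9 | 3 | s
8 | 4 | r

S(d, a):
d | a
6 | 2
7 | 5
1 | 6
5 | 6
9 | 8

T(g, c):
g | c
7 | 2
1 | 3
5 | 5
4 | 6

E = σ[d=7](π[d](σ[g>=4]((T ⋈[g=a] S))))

σ filters on g, owned by the left side.
E' = σ[d=7](π[d]((σ[g>=4](T) ⋈[g=a] S)))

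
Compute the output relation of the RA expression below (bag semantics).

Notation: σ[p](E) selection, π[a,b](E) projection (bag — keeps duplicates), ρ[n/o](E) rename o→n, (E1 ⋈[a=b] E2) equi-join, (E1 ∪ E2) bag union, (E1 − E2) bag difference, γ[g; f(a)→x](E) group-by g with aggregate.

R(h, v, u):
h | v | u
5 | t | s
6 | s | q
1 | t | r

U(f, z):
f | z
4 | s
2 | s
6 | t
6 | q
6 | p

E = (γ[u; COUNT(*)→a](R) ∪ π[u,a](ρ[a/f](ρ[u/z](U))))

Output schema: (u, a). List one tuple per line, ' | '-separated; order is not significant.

Stepwise |·|:
  R → 3
  γ[u; COUNT(*)→a](R) → 3
  U → 5
  ρ[u/z](U) → 5
  ρ[a/f](ρ[u/z](U)) → 5
  π[u,a](ρ[a/f](ρ[u/z](U))) → 5
  (γ[u; COUNT(*)→a](R) ∪ π[u,a](ρ[a/f](ρ[u/z](U)))) → 8

== RESULT ==
u | a
p | 6
q | 1
q | 6
r | 1
s | 1
s | 2
s | 4
t | 6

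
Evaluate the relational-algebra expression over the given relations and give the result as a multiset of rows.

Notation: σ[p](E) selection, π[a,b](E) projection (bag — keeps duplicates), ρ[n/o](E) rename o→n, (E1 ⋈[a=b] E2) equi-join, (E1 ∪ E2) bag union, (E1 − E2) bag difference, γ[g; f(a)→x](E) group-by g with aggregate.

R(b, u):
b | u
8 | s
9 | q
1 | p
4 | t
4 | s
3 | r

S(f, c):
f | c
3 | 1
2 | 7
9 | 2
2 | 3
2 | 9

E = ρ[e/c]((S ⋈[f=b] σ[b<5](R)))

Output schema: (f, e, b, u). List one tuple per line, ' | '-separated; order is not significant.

Row counts bottom-up:
  S → 5
  R → 6
  σ[b<5](R) → 4
  (S ⋈[f=b] σ[b<5](R)) → 1
  ρ[e/c]((S ⋈[f=b] σ[b<5](R))) → 1

== RESULT ==
f | e | b | u
3 | 1 | 3 | r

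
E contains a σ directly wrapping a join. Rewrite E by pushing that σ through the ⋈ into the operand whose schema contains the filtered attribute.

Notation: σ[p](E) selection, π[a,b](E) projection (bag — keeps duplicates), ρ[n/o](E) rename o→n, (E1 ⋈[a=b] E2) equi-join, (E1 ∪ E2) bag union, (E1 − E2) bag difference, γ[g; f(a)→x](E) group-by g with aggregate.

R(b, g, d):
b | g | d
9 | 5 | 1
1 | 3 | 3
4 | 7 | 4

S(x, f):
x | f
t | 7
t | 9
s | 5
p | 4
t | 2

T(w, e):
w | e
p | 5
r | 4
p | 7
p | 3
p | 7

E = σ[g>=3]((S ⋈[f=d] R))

σ filters on g, owned by the right side.
E' = (S ⋈[f=d] σ[g>=3](R))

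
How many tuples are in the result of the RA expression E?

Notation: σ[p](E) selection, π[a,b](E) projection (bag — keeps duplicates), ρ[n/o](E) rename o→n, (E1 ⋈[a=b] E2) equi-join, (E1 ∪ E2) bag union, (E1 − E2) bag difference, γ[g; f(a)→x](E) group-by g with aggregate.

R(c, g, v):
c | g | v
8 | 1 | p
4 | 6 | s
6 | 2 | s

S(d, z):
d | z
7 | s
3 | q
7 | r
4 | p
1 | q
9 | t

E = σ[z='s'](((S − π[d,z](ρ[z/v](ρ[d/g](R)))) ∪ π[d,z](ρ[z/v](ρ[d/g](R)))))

Subexpression sizes:
  S → 6
  R → 3
  ρ[d/g](R) → 3
  ρ[z/v](ρ[d/g](R)) → 3
  π[d,z](ρ[z/v](ρ[d/g](R))) → 3
  (S − π[d,z](ρ[z/v](ρ[d/g](R)))) → 6
  R → 3
  ρ[d/g](R) → 3
  ρ[z/v](ρ[d/g](R)) → 3
  π[d,z](ρ[z/v](ρ[d/g](R))) → 3
  ((S − π[d,z](ρ[z/v](ρ[d/g](R)))) ∪ π[d,z](ρ[z/v](ρ[d/g](R)))) → 9
  σ[z='s'](((S − π[d,z](ρ[z/v](ρ[d/g](R)))) ∪ π[d,z](ρ[z/v](ρ[d/g](R))))) → 3

|E| = 3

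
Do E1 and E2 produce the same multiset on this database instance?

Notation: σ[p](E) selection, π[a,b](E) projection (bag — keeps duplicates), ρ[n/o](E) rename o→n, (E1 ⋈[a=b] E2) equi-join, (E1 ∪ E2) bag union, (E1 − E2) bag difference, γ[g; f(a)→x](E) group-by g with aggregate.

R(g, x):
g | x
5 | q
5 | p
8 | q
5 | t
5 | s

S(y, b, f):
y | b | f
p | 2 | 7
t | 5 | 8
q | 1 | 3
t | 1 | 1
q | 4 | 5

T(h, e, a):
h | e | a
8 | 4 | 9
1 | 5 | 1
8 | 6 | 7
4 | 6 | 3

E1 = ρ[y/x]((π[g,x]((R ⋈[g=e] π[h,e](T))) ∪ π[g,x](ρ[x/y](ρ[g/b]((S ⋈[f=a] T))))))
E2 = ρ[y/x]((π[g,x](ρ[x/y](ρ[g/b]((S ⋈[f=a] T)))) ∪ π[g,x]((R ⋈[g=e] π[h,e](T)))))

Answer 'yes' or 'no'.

E1 stepwise |·|:
  R → 5
  T → 4
  π[h,e](T) → 4
  (R ⋈[g=e] π[h,e](T)) → 4
  π[g,x]((R ⋈[g=e] π[h,e](T))) → 4
  S → 5
  T → 4
  (S ⋈[f=a] T) → 3
  ρ[g/b]((S ⋈[f=a] T)) → 3
  ρ[x/y](ρ[g/b]((S ⋈[f=a] T))) → 3
  π[g,x](ρ[x/y](ρ[g/b]((S ⋈[f=a] T)))) → 3
  (π[g,x]((R ⋈[g=e] π[h,e](T))) ∪ π[g,x](ρ[x/y](ρ[g/b]((S ⋈[f=a] T))))) → 7
  ρ[y/x]((π[g,x]((R ⋈[g=e] π[h,e](T))) ∪ π[g,x](ρ[x/y](ρ[g/b]((S ⋈[f=a] T)))))) → 7
E2 stepwise |·|:
  S → 5
  T → 4
  (S ⋈[f=a] T) → 3
  ρ[g/b]((S ⋈[f=a] T)) → 3
  ρ[x/y](ρ[g/b]((S ⋈[f=a] T))) → 3
  π[g,x](ρ[x/y](ρ[g/b]((S ⋈[f=a] T)))) → 3
  R → 5
  T → 4
  π[h,e](T) → 4
  (R ⋈[g=e] π[h,e](T)) → 4
  π[g,x]((R ⋈[g=e] π[h,e](T))) → 4
  (π[g,x](ρ[x/y](ρ[g/b]((S ⋈[f=a] T)))) ∪ π[g,x]((R ⋈[g=e] π[h,e](T)))) → 7
  ρ[y/x]((π[g,x](ρ[x/y](ρ[g/b]((S ⋈[f=a] T)))) ∪ π[g,x]((R ⋈[g=e] π[h,e](T))))) → 7

E1 and E2 produce the same multiset:
g | y
1 | q
1 | t
2 | p
5 | p
5 | q
5 | s
5 | t

yes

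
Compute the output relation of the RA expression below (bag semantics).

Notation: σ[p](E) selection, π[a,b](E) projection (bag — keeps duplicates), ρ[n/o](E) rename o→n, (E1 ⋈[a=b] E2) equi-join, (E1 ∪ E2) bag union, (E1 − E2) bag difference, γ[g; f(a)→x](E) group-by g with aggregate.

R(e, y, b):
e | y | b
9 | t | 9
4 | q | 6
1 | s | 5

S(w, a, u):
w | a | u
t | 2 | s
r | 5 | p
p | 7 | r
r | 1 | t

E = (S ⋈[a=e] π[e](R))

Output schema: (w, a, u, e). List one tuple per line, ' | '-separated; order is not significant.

Stepwise |·|:
  S → 4
  R → 3
  π[e](R) → 3
  (S ⋈[a=e] π[e](R)) → 1

== RESULT ==
w | a | u | e
r | 1 | t | 1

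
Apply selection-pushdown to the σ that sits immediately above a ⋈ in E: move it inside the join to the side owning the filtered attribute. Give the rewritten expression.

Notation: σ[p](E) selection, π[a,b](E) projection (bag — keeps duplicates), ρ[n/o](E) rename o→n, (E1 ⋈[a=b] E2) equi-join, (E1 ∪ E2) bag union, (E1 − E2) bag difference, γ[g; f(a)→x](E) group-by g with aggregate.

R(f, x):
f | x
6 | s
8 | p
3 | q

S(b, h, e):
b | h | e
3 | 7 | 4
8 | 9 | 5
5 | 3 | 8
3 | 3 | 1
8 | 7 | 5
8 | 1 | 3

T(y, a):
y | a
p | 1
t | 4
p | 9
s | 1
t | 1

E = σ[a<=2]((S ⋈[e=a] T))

σ filters on a, owned by the right side.
E' = (S ⋈[e=a] σ[a<=2](T))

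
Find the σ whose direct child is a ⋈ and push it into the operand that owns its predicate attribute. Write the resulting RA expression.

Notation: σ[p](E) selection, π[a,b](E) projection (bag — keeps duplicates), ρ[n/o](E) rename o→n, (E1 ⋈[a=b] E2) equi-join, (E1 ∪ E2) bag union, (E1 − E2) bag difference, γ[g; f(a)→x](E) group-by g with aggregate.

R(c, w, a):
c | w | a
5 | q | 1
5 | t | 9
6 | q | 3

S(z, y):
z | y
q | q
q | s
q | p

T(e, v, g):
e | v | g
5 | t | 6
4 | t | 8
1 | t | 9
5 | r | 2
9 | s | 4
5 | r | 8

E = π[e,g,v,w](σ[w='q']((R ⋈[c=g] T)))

σ filters on w, owned by the left side.
E' = π[e,g,v,w]((σ[w='q'](R) ⋈[c=g] T))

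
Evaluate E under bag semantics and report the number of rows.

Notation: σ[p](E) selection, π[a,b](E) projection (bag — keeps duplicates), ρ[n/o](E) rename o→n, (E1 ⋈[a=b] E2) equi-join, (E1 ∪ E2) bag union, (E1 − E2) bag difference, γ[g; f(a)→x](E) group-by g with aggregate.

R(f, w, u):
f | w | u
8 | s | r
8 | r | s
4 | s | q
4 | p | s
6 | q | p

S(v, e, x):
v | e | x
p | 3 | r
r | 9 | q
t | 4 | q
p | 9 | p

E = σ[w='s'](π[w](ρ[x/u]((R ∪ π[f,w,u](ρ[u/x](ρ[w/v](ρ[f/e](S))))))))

Per-node cardinality:
  R → 5
  S → 4
  ρ[f/e](S) → 4
  ρ[w/v](ρ[f/e](S)) → 4
  ρ[u/x](ρ[w/v](ρ[f/e](S))) → 4
  π[f,w,u](ρ[u/x](ρ[w/v](ρ[f/e](S)))) → 4
  (R ∪ π[f,w,u](ρ[u/x](ρ[w/v](ρ[f/e](S))))) → 9
  ρ[x/u]((R ∪ π[f,w,u](ρ[u/x](ρ[w/v](ρ[f/e](S)))))) → 9
  π[w](ρ[x/u]((R ∪ π[f,w,u](ρ[u/x](ρ[w/v](ρ[f/e](S))))))) → 9
  σ[w='s'](π[w](ρ[x/u]((R ∪ π[f,w,u](ρ[u/x](ρ[w/v](ρ[f/e](S)))))))) → 2

|E| = 2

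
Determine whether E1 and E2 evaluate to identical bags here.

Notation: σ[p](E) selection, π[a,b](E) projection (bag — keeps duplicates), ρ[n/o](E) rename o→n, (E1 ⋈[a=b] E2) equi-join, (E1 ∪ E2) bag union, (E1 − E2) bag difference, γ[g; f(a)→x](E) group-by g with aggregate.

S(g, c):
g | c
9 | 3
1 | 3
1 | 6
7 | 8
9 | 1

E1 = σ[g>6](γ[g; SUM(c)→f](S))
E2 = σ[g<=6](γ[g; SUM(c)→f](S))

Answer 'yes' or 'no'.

E1 row counts bottom-up:
  S → 5
  γ[g; SUM(c)→f](S) → 3
  σ[g>6](γ[g; SUM(c)→f](S)) → 2
E2 row counts bottom-up:
  S → 5
  γ[g; SUM(c)→f](S) → 3
  σ[g<=6](γ[g; SUM(c)→f](S)) → 1

E1 result:
g | f
7 | 8
9 | 4
E2 result:
g | f
1 | 9
Witness: (1, 9) appears 0× in E1 but 1× in E2.

no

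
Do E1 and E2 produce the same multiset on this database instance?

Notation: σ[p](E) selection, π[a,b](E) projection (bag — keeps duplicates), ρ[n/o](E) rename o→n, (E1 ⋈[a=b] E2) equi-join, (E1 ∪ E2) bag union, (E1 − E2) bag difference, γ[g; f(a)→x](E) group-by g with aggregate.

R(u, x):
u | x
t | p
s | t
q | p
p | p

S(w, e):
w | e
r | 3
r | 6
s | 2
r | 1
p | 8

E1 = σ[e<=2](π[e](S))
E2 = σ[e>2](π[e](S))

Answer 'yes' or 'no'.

E1 subexpression sizes:
  S → 5
  π[e](S) → 5
  σ[e<=2](π[e](S)) → 2
E2 subexpression sizes:
  S → 5
  π[e](S) → 5
  σ[e>2](π[e](S)) → 3

E1 result:
e
1
2
E2 result:
e
3
6
8
Witness: (6,) appears 0× in E1 but 1× in E2.

no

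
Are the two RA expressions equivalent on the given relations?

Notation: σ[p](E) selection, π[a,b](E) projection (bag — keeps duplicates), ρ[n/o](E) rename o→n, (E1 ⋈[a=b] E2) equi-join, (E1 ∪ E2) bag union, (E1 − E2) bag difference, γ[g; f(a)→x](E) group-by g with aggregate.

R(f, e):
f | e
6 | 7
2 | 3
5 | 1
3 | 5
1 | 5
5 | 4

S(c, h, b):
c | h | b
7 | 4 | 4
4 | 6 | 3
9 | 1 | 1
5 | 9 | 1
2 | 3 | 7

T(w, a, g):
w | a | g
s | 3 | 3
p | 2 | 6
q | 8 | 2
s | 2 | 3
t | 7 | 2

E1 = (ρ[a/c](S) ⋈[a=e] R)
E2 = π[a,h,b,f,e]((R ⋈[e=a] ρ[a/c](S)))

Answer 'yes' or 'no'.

E1 subexpression sizes:
  S → 5
  ρ[a/c](S) → 5
  R → 6
  (ρ[a/c](S) ⋈[a=e] R) → 4
E2 subexpression sizes:
  R → 6
  S → 5
  ρ[a/c](S) → 5
  (R ⋈[e=a] ρ[a/c](S)) → 4
  π[a,h,b,f,e]((R ⋈[e=a] ρ[a/c](S))) → 4

E1 and E2 produce the same multiset:
a | h | b | f | e
4 | 6 | 3 | 5 | 4
5 | 9 | 1 | 1 | 5
5 | 9 | 1 | 3 | 5
7 | 4 | 4 | 6 | 7

yes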